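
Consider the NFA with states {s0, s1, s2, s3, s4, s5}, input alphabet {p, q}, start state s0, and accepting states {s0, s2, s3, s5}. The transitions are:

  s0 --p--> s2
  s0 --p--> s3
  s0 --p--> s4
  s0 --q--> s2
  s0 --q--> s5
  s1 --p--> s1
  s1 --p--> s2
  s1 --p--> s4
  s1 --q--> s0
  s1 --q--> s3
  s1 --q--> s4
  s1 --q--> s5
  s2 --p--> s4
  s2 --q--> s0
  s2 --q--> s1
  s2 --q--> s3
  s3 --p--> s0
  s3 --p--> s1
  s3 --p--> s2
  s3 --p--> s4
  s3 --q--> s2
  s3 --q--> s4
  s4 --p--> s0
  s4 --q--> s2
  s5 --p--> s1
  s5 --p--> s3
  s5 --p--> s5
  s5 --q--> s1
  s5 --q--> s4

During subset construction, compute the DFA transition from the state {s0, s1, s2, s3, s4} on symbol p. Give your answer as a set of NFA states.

{s0, s1, s2, s3, s4}

δ(s0,p) = {s2, s3, s4}; δ(s1,p) = {s1, s2, s4}; δ(s2,p) = {s4}; δ(s3,p) = {s0, s1, s2, s4}; δ(s4,p) = {s0}.
Union: {s0, s1, s2, s3, s4}.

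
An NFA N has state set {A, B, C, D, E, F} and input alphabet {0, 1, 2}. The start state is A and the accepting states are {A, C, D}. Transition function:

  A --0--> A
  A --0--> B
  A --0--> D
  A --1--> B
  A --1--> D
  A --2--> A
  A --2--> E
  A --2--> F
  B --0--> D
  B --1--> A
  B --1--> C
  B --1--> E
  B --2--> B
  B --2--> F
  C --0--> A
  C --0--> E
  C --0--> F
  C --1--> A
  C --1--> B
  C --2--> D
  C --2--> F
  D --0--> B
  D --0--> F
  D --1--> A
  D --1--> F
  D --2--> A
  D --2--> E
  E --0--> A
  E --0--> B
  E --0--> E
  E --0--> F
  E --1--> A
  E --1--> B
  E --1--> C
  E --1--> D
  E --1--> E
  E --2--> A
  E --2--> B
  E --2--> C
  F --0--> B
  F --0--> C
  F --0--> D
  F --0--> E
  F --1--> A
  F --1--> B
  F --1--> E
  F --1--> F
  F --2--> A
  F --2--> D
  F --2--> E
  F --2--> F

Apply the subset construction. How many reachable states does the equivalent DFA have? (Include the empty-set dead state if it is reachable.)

Start state of the DFA: {A}.
{A} --0--> {A, B, D}  [new]
{A} --1--> {B, D}  [new]
{A} --2--> {A, E, F}  [new]
{A, B, D} --0--> {A, B, D, F}  [new]
{A, B, D} --1--> {A, B, C, D, E, F}  [new]
{A, B, D} --2--> {A, B, E, F}  [new]
{B, D} --0--> {B, D, F}  [new]
{B, D} --1--> {A, C, E, F}  [new]
{B, D} --2--> {A, B, E, F}  [seen]
{A, E, F} --0--> {A, B, C, D, E, F}  [seen]
{A, E, F} --1--> {A, B, C, D, E, F}  [seen]
{A, E, F} --2--> {A, B, C, D, E, F}  [seen]
{A, B, D, F} --0--> {A, B, C, D, E, F}  [seen]
{A, B, D, F} --1--> {A, B, C, D, E, F}  [seen]
{A, B, D, F} --2--> {A, B, D, E, F}  [new]
{A, B, C, D, E, F} --0--> {A, B, C, D, E, F}  [seen]
{A, B, C, D, E, F} --1--> {A, B, C, D, E, F}  [seen]
{A, B, C, D, E, F} --2--> {A, B, C, D, E, F}  [seen]
{A, B, E, F} --0--> {A, B, C, D, E, F}  [seen]
{A, B, E, F} --1--> {A, B, C, D, E, F}  [seen]
{A, B, E, F} --2--> {A, B, C, D, E, F}  [seen]
{B, D, F} --0--> {B, C, D, E, F}  [new]
{B, D, F} --1--> {A, B, C, E, F}  [new]
{B, D, F} --2--> {A, B, D, E, F}  [seen]
{A, C, E, F} --0--> {A, B, C, D, E, F}  [seen]
{A, C, E, F} --1--> {A, B, C, D, E, F}  [seen]
{A, C, E, F} --2--> {A, B, C, D, E, F}  [seen]
{A, B, D, E, F} --0--> {A, B, C, D, E, F}  [seen]
{A, B, D, E, F} --1--> {A, B, C, D, E, F}  [seen]
{A, B, D, E, F} --2--> {A, B, C, D, E, F}  [seen]
{B, C, D, E, F} --0--> {A, B, C, D, E, F}  [seen]
{B, C, D, E, F} --1--> {A, B, C, D, E, F}  [seen]
{B, C, D, E, F} --2--> {A, B, C, D, E, F}  [seen]
{A, B, C, E, F} --0--> {A, B, C, D, E, F}  [seen]
{A, B, C, E, F} --1--> {A, B, C, D, E, F}  [seen]
{A, B, C, E, F} --2--> {A, B, C, D, E, F}  [seen]
Reachable DFA states: {A}, {A, B, D}, {B, D}, {A, E, F}, {A, B, D, F}, {A, B, C, D, E, F}, {A, B, E, F}, {B, D, F}, {A, C, E, F}, {A, B, D, E, F}, {B, C, D, E, F}, {A, B, C, E, F}.

12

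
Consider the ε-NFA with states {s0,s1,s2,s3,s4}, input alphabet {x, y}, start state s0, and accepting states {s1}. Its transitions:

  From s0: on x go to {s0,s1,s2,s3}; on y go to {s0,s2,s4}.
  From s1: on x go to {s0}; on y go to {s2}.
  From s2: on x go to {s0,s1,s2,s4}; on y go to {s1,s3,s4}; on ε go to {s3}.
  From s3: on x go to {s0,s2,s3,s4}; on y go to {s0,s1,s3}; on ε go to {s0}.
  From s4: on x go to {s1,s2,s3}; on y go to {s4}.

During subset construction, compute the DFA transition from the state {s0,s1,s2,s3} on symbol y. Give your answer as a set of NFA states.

δ(s0,y) = {s0,s2,s4}; δ(s1,y) = {s2}; δ(s2,y) = {s1,s3,s4}; δ(s3,y) = {s0,s1,s3}.
Union: {s0,s1,s2,s3,s4}.

{s0,s1,s2,s3,s4}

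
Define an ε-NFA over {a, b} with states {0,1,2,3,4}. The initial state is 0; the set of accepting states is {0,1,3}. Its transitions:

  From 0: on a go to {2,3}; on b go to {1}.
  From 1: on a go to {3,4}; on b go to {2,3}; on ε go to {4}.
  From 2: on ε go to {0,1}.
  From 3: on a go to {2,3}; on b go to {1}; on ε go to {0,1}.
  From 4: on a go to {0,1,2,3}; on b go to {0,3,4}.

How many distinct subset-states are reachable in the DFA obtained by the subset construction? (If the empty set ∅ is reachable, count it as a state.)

Start state of the DFA: {0} (ε-closure of the NFA start).
{0} --a--> {0,1,2,3,4}  [new]
{0} --b--> {1,4}  [new]
{0,1,2,3,4} --a--> {0,1,2,3,4}  [seen]
{0,1,2,3,4} --b--> {0,1,2,3,4}  [seen]
{1,4} --a--> {0,1,2,3,4}  [seen]
{1,4} --b--> {0,1,2,3,4}  [seen]
Reachable DFA states: {0}, {0,1,2,3,4}, {1,4}.

3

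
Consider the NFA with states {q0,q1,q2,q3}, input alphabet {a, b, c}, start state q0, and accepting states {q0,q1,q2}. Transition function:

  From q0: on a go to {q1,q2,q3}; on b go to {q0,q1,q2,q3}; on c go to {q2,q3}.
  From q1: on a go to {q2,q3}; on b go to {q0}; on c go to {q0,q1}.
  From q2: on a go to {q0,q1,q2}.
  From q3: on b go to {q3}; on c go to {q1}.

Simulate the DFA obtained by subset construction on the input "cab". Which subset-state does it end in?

{q0,q1,q2,q3}

Start: {q0}.
δ(q0,c) = {q2,q3}.
Union: {q2,q3}.
After c: {q2,q3}.
δ(q2,a) = {q0,q1,q2}; δ(q3,a) = ∅.
Union: {q0,q1,q2}.
After a: {q0,q1,q2}.
δ(q0,b) = {q0,q1,q2,q3}; δ(q1,b) = {q0}; δ(q2,b) = ∅.
Union: {q0,q1,q2,q3}.
After b: {q0,q1,q2,q3}.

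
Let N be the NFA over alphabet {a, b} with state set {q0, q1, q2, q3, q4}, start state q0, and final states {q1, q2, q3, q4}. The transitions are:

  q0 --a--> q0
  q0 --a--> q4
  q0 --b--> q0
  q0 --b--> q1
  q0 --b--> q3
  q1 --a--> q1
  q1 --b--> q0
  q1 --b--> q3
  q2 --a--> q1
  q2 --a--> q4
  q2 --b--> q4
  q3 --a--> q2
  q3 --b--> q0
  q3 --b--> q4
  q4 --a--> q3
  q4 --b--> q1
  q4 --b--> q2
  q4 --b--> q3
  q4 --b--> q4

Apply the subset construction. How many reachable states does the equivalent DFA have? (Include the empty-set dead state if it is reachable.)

Start state of the DFA: {q0}.
{q0} --a--> {q0, q4}  [new]
{q0} --b--> {q0, q1, q3}  [new]
{q0, q4} --a--> {q0, q3, q4}  [new]
{q0, q4} --b--> {q0, q1, q2, q3, q4}  [new]
{q0, q1, q3} --a--> {q0, q1, q2, q4}  [new]
{q0, q1, q3} --b--> {q0, q1, q3, q4}  [new]
{q0, q3, q4} --a--> {q0, q2, q3, q4}  [new]
{q0, q3, q4} --b--> {q0, q1, q2, q3, q4}  [seen]
{q0, q1, q2, q3, q4} --a--> {q0, q1, q2, q3, q4}  [seen]
{q0, q1, q2, q3, q4} --b--> {q0, q1, q2, q3, q4}  [seen]
{q0, q1, q2, q4} --a--> {q0, q1, q3, q4}  [seen]
{q0, q1, q2, q4} --b--> {q0, q1, q2, q3, q4}  [seen]
{q0, q1, q3, q4} --a--> {q0, q1, q2, q3, q4}  [seen]
{q0, q1, q3, q4} --b--> {q0, q1, q2, q3, q4}  [seen]
{q0, q2, q3, q4} --a--> {q0, q1, q2, q3, q4}  [seen]
{q0, q2, q3, q4} --b--> {q0, q1, q2, q3, q4}  [seen]
Reachable DFA states: {q0}, {q0, q4}, {q0, q1, q3}, {q0, q3, q4}, {q0, q1, q2, q3, q4}, {q0, q1, q2, q4}, {q0, q1, q3, q4}, {q0, q2, q3, q4}.

8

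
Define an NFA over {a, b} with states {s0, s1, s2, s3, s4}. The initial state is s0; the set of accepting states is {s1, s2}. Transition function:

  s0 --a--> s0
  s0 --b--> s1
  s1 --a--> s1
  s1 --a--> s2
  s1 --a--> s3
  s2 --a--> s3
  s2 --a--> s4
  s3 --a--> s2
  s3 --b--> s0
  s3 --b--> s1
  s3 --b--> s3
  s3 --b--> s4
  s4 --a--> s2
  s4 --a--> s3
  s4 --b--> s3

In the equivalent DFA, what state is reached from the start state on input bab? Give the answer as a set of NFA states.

Start: {s0}.
δ(s0,b) = {s1}.
Union: {s1}.
After b: {s1}.
δ(s1,a) = {s1, s2, s3}.
Union: {s1, s2, s3}.
After a: {s1, s2, s3}.
δ(s1,b) = ∅; δ(s2,b) = ∅; δ(s3,b) = {s0, s1, s3, s4}.
Union: {s0, s1, s3, s4}.
After b: {s0, s1, s3, s4}.

{s0, s1, s3, s4}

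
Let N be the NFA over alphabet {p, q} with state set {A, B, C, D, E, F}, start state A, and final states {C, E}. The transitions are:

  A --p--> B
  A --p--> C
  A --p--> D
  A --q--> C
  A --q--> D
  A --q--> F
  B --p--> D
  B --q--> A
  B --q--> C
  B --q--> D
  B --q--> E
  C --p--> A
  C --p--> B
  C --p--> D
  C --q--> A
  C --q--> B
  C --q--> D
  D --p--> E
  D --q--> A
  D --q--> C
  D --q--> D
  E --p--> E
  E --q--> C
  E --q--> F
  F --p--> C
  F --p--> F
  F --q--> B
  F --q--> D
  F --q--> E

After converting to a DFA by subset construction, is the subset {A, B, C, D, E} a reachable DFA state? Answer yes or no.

Start state of the DFA: {A}.
{A} --p--> {B, C, D}  [new]
{A} --q--> {C, D, F}  [new]
{B, C, D} --p--> {A, B, D, E}  [new]
{B, C, D} --q--> {A, B, C, D, E}  [new]
{C, D, F} --p--> {A, B, C, D, E, F}  [new]
{C, D, F} --q--> {A, B, C, D, E}  [seen]
{A, B, D, E} --p--> {B, C, D, E}  [new]
{A, B, D, E} --q--> {A, C, D, E, F}  [new]
{A, B, C, D, E} --p--> {A, B, C, D, E}  [seen]
{A, B, C, D, E} --q--> {A, B, C, D, E, F}  [seen]
{A, B, C, D, E, F} --p--> {A, B, C, D, E, F}  [seen]
{A, B, C, D, E, F} --q--> {A, B, C, D, E, F}  [seen]
{B, C, D, E} --p--> {A, B, D, E}  [seen]
{B, C, D, E} --q--> {A, B, C, D, E, F}  [seen]
{A, C, D, E, F} --p--> {A, B, C, D, E, F}  [seen]
{A, C, D, E, F} --q--> {A, B, C, D, E, F}  [seen]
Reachable DFA states: {A}, {B, C, D}, {C, D, F}, {A, B, D, E}, {A, B, C, D, E}, {A, B, C, D, E, F}, {B, C, D, E}, {A, C, D, E, F}.
{A, B, C, D, E} is among them.

yes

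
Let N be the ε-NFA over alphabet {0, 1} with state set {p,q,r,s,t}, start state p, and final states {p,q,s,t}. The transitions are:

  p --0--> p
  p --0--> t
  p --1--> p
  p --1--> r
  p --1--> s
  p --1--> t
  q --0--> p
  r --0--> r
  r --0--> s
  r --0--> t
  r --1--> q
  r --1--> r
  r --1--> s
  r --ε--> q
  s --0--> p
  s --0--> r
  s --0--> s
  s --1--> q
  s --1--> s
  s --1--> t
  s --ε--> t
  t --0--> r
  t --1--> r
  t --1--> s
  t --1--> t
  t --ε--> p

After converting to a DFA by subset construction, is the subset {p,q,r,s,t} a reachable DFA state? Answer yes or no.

Start state of the DFA: {p} (ε-closure of the NFA start).
{p} --0--> {p,t}  [new]
{p} --1--> {p,q,r,s,t}  [new]
{p,t} --0--> {p,q,r,t}  [new]
{p,t} --1--> {p,q,r,s,t}  [seen]
{p,q,r,s,t} --0--> {p,q,r,s,t}  [seen]
{p,q,r,s,t} --1--> {p,q,r,s,t}  [seen]
{p,q,r,t} --0--> {p,q,r,s,t}  [seen]
{p,q,r,t} --1--> {p,q,r,s,t}  [seen]
Reachable DFA states: {p}, {p,t}, {p,q,r,s,t}, {p,q,r,t}.
{p,q,r,s,t} is among them.

yes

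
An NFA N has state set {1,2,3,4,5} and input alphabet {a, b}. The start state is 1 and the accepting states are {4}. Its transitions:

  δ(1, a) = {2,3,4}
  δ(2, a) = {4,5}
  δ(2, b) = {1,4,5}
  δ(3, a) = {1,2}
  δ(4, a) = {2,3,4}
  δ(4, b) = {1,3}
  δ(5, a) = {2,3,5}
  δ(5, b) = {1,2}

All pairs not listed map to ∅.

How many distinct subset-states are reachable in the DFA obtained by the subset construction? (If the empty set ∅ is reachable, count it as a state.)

Start state of the DFA: {1}.
{1} --a--> {2,3,4}  [new]
{1} --b--> ∅  [new]
{2,3,4} --a--> {1,2,3,4,5}  [new]
{2,3,4} --b--> {1,3,4,5}  [new]
∅ --a--> ∅  [seen]
∅ --b--> ∅  [seen]
{1,2,3,4,5} --a--> {1,2,3,4,5}  [seen]
{1,2,3,4,5} --b--> {1,2,3,4,5}  [seen]
{1,3,4,5} --a--> {1,2,3,4,5}  [seen]
{1,3,4,5} --b--> {1,2,3}  [new]
{1,2,3} --a--> {1,2,3,4,5}  [seen]
{1,2,3} --b--> {1,4,5}  [new]
{1,4,5} --a--> {2,3,4,5}  [new]
{1,4,5} --b--> {1,2,3}  [seen]
{2,3,4,5} --a--> {1,2,3,4,5}  [seen]
{2,3,4,5} --b--> {1,2,3,4,5}  [seen]
Reachable DFA states: {1}, {2,3,4}, ∅, {1,2,3,4,5}, {1,3,4,5}, {1,2,3}, {1,4,5}, {2,3,4,5}.

8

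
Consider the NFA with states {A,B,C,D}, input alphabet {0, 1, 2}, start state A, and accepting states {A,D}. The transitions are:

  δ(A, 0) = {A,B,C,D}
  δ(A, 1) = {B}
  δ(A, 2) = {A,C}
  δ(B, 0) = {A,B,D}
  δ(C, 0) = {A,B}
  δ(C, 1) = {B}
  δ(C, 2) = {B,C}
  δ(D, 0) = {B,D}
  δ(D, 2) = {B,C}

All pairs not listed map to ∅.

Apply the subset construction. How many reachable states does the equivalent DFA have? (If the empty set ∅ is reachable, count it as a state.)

7

Start state of the DFA: {A}.
{A} --0--> {A,B,C,D}  [new]
{A} --1--> {B}  [new]
{A} --2--> {A,C}  [new]
{A,B,C,D} --0--> {A,B,C,D}  [seen]
{A,B,C,D} --1--> {B}  [seen]
{A,B,C,D} --2--> {A,B,C}  [new]
{B} --0--> {A,B,D}  [new]
{B} --1--> ∅  [new]
{B} --2--> ∅  [seen]
{A,C} --0--> {A,B,C,D}  [seen]
{A,C} --1--> {B}  [seen]
{A,C} --2--> {A,B,C}  [seen]
{A,B,C} --0--> {A,B,C,D}  [seen]
{A,B,C} --1--> {B}  [seen]
{A,B,C} --2--> {A,B,C}  [seen]
{A,B,D} --0--> {A,B,C,D}  [seen]
{A,B,D} --1--> {B}  [seen]
{A,B,D} --2--> {A,B,C}  [seen]
∅ --0--> ∅  [seen]
∅ --1--> ∅  [seen]
∅ --2--> ∅  [seen]
Reachable DFA states: {A}, {A,B,C,D}, {B}, {A,C}, {A,B,C}, {A,B,D}, ∅.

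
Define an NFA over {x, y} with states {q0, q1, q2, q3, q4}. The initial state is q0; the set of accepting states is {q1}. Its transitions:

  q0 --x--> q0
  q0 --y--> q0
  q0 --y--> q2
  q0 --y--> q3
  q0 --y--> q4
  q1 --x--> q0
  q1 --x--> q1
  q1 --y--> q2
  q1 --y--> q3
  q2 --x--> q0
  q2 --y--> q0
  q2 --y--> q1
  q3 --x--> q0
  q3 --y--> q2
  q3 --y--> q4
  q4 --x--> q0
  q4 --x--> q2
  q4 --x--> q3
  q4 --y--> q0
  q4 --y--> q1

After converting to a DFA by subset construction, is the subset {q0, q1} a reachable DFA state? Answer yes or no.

yes

Start state of the DFA: {q0}.
{q0} --x--> {q0}  [seen]
{q0} --y--> {q0, q2, q3, q4}  [new]
{q0, q2, q3, q4} --x--> {q0, q2, q3}  [new]
{q0, q2, q3, q4} --y--> {q0, q1, q2, q3, q4}  [new]
{q0, q2, q3} --x--> {q0}  [seen]
{q0, q2, q3} --y--> {q0, q1, q2, q3, q4}  [seen]
{q0, q1, q2, q3, q4} --x--> {q0, q1, q2, q3}  [new]
{q0, q1, q2, q3, q4} --y--> {q0, q1, q2, q3, q4}  [seen]
{q0, q1, q2, q3} --x--> {q0, q1}  [new]
{q0, q1, q2, q3} --y--> {q0, q1, q2, q3, q4}  [seen]
{q0, q1} --x--> {q0, q1}  [seen]
{q0, q1} --y--> {q0, q2, q3, q4}  [seen]
Reachable DFA states: {q0}, {q0, q2, q3, q4}, {q0, q2, q3}, {q0, q1, q2, q3, q4}, {q0, q1, q2, q3}, {q0, q1}.
{q0, q1} is among them.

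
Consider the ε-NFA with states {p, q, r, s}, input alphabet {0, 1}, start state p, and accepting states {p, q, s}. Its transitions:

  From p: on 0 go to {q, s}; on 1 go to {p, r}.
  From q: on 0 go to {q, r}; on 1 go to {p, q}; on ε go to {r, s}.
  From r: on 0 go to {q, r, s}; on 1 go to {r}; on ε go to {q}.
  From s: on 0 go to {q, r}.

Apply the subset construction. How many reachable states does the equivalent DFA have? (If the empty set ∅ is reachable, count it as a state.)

3

Start state of the DFA: {p} (ε-closure of the NFA start).
{p} --0--> {q, r, s}  [new]
{p} --1--> {p, q, r, s}  [new]
{q, r, s} --0--> {q, r, s}  [seen]
{q, r, s} --1--> {p, q, r, s}  [seen]
{p, q, r, s} --0--> {q, r, s}  [seen]
{p, q, r, s} --1--> {p, q, r, s}  [seen]
Reachable DFA states: {p}, {q, r, s}, {p, q, r, s}.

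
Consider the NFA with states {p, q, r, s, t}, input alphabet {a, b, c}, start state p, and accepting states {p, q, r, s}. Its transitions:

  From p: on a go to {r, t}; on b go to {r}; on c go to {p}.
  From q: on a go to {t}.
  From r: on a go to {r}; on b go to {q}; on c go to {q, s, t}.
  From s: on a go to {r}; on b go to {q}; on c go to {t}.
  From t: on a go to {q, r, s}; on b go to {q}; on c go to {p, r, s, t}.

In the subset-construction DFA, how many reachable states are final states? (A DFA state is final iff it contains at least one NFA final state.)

10

Start state of the DFA: {p}.
{p} --a--> {r, t}  [new]
{p} --b--> {r}  [new]
{p} --c--> {p}  [seen]
{r, t} --a--> {q, r, s}  [new]
{r, t} --b--> {q}  [new]
{r, t} --c--> {p, q, r, s, t}  [new]
{r} --a--> {r}  [seen]
{r} --b--> {q}  [seen]
{r} --c--> {q, s, t}  [new]
{q, r, s} --a--> {r, t}  [seen]
{q, r, s} --b--> {q}  [seen]
{q, r, s} --c--> {q, s, t}  [seen]
{q} --a--> {t}  [new]
{q} --b--> ∅  [new]
{q} --c--> ∅  [seen]
{p, q, r, s, t} --a--> {q, r, s, t}  [new]
{p, q, r, s, t} --b--> {q, r}  [new]
{p, q, r, s, t} --c--> {p, q, r, s, t}  [seen]
{q, s, t} --a--> {q, r, s, t}  [seen]
{q, s, t} --b--> {q}  [seen]
{q, s, t} --c--> {p, r, s, t}  [new]
{t} --a--> {q, r, s}  [seen]
{t} --b--> {q}  [seen]
{t} --c--> {p, r, s, t}  [seen]
∅ --a--> ∅  [seen]
∅ --b--> ∅  [seen]
∅ --c--> ∅  [seen]
{q, r, s, t} --a--> {q, r, s, t}  [seen]
{q, r, s, t} --b--> {q}  [seen]
{q, r, s, t} --c--> {p, q, r, s, t}  [seen]
{q, r} --a--> {r, t}  [seen]
{q, r} --b--> {q}  [seen]
{q, r} --c--> {q, s, t}  [seen]
{p, r, s, t} --a--> {q, r, s, t}  [seen]
{p, r, s, t} --b--> {q, r}  [seen]
{p, r, s, t} --c--> {p, q, r, s, t}  [seen]
Reachable DFA states: {p}, {r, t}, {r}, {q, r, s}, {q}, {p, q, r, s, t}, {q, s, t}, {t}, ∅, {q, r, s, t}, {q, r}, {p, r, s, t}.
Accepting DFA states (contain an NFA accepting state): {p}, {r, t}, {r}, {q, r, s}, {q}, {p, q, r, s, t}, {q, s, t}, {q, r, s, t}, {q, r}, {p, r, s, t}.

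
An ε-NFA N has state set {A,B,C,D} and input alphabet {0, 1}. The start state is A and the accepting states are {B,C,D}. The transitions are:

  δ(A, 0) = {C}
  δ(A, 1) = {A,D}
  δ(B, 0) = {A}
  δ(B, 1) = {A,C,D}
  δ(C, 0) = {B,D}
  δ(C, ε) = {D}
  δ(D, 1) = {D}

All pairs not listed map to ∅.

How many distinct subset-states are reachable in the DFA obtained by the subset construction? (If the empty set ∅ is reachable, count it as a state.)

Start state of the DFA: {A} (ε-closure of the NFA start).
{A} --0--> {C,D}  [new]
{A} --1--> {A,D}  [new]
{C,D} --0--> {B,D}  [new]
{C,D} --1--> {D}  [new]
{A,D} --0--> {C,D}  [seen]
{A,D} --1--> {A,D}  [seen]
{B,D} --0--> {A}  [seen]
{B,D} --1--> {A,C,D}  [new]
{D} --0--> ∅  [new]
{D} --1--> {D}  [seen]
{A,C,D} --0--> {B,C,D}  [new]
{A,C,D} --1--> {A,D}  [seen]
∅ --0--> ∅  [seen]
∅ --1--> ∅  [seen]
{B,C,D} --0--> {A,B,D}  [new]
{B,C,D} --1--> {A,C,D}  [seen]
{A,B,D} --0--> {A,C,D}  [seen]
{A,B,D} --1--> {A,C,D}  [seen]
Reachable DFA states: {A}, {C,D}, {A,D}, {B,D}, {D}, {A,C,D}, ∅, {B,C,D}, {A,B,D}.

9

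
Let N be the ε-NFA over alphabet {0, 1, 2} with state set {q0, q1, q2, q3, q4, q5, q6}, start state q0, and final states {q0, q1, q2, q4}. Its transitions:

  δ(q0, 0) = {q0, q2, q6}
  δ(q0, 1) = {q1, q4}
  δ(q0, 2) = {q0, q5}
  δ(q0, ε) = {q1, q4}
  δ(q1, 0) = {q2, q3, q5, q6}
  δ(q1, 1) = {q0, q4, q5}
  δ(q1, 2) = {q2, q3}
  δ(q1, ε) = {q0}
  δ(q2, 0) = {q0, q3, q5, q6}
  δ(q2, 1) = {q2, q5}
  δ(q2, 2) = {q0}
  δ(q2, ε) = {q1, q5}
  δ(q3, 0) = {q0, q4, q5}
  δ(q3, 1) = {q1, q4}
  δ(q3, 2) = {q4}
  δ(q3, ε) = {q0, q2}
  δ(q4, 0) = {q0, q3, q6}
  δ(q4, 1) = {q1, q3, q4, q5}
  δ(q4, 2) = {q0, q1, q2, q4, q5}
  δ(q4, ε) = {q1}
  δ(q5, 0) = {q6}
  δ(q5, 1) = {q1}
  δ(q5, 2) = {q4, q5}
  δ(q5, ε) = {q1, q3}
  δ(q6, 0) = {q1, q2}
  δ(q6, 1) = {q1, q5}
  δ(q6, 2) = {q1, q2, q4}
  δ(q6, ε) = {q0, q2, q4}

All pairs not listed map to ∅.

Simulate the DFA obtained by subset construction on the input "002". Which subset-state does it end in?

Start: {q0, q1, q4}.
δ(q0,0) = {q0, q2, q6}; δ(q1,0) = {q2, q3, q5, q6}; δ(q4,0) = {q0, q3, q6}.
Union: {q0, q2, q3, q5, q6}.
ε-closure gives {q0, q1, q2, q3, q4, q5, q6}.
After 0: {q0, q1, q2, q3, q4, q5, q6}.
δ(q0,0) = {q0, q2, q6}; δ(q1,0) = {q2, q3, q5, q6}; δ(q2,0) = {q0, q3, q5, q6}; δ(q3,0) = {q0, q4, q5}; δ(q4,0) = {q0, q3, q6}; δ(q5,0) = {q6}; δ(q6,0) = {q1, q2}.
Union: {q0, q1, q2, q3, q4, q5, q6}.
After 0: {q0, q1, q2, q3, q4, q5, q6}.
δ(q0,2) = {q0, q5}; δ(q1,2) = {q2, q3}; δ(q2,2) = {q0}; δ(q3,2) = {q4}; δ(q4,2) = {q0, q1, q2, q4, q5}; δ(q5,2) = {q4, q5}; δ(q6,2) = {q1, q2, q4}.
Union: {q0, q1, q2, q3, q4, q5}.
After 2: {q0, q1, q2, q3, q4, q5}.

{q0, q1, q2, q3, q4, q5}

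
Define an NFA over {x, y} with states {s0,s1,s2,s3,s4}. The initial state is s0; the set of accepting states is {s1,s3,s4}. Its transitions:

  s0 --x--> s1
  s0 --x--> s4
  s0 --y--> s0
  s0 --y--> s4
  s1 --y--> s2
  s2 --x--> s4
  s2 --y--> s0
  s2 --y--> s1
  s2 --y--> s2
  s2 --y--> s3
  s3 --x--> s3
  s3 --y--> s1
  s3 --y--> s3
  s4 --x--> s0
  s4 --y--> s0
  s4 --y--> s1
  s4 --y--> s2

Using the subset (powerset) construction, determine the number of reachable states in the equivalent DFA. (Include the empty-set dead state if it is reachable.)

Start state of the DFA: {s0}.
{s0} --x--> {s1,s4}  [new]
{s0} --y--> {s0,s4}  [new]
{s1,s4} --x--> {s0}  [seen]
{s1,s4} --y--> {s0,s1,s2}  [new]
{s0,s4} --x--> {s0,s1,s4}  [new]
{s0,s4} --y--> {s0,s1,s2,s4}  [new]
{s0,s1,s2} --x--> {s1,s4}  [seen]
{s0,s1,s2} --y--> {s0,s1,s2,s3,s4}  [new]
{s0,s1,s4} --x--> {s0,s1,s4}  [seen]
{s0,s1,s4} --y--> {s0,s1,s2,s4}  [seen]
{s0,s1,s2,s4} --x--> {s0,s1,s4}  [seen]
{s0,s1,s2,s4} --y--> {s0,s1,s2,s3,s4}  [seen]
{s0,s1,s2,s3,s4} --x--> {s0,s1,s3,s4}  [new]
{s0,s1,s2,s3,s4} --y--> {s0,s1,s2,s3,s4}  [seen]
{s0,s1,s3,s4} --x--> {s0,s1,s3,s4}  [seen]
{s0,s1,s3,s4} --y--> {s0,s1,s2,s3,s4}  [seen]
Reachable DFA states: {s0}, {s1,s4}, {s0,s4}, {s0,s1,s2}, {s0,s1,s4}, {s0,s1,s2,s4}, {s0,s1,s2,s3,s4}, {s0,s1,s3,s4}.

8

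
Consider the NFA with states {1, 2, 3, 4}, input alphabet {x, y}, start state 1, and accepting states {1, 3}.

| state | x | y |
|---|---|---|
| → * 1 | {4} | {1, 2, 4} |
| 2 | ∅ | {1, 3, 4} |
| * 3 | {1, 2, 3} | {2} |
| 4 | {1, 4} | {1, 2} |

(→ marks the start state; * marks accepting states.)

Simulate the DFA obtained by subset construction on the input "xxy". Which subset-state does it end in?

Start: {1}.
δ(1,x) = {4}.
Union: {4}.
After x: {4}.
δ(4,x) = {1, 4}.
Union: {1, 4}.
After x: {1, 4}.
δ(1,y) = {1, 2, 4}; δ(4,y) = {1, 2}.
Union: {1, 2, 4}.
After y: {1, 2, 4}.

{1, 2, 4}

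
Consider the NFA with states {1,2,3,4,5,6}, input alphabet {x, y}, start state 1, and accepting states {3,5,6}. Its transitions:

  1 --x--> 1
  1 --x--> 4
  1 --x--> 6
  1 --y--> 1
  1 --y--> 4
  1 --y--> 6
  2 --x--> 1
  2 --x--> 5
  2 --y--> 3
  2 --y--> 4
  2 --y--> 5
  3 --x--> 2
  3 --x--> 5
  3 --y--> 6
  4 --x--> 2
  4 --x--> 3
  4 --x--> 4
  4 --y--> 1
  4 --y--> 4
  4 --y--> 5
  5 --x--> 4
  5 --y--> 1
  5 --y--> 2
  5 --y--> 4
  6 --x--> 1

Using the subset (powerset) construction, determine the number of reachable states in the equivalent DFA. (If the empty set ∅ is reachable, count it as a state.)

Start state of the DFA: {1}.
{1} --x--> {1,4,6}  [new]
{1} --y--> {1,4,6}  [seen]
{1,4,6} --x--> {1,2,3,4,6}  [new]
{1,4,6} --y--> {1,4,5,6}  [new]
{1,2,3,4,6} --x--> {1,2,3,4,5,6}  [new]
{1,2,3,4,6} --y--> {1,3,4,5,6}  [new]
{1,4,5,6} --x--> {1,2,3,4,6}  [seen]
{1,4,5,6} --y--> {1,2,4,5,6}  [new]
{1,2,3,4,5,6} --x--> {1,2,3,4,5,6}  [seen]
{1,2,3,4,5,6} --y--> {1,2,3,4,5,6}  [seen]
{1,3,4,5,6} --x--> {1,2,3,4,5,6}  [seen]
{1,3,4,5,6} --y--> {1,2,4,5,6}  [seen]
{1,2,4,5,6} --x--> {1,2,3,4,5,6}  [seen]
{1,2,4,5,6} --y--> {1,2,3,4,5,6}  [seen]
Reachable DFA states: {1}, {1,4,6}, {1,2,3,4,6}, {1,4,5,6}, {1,2,3,4,5,6}, {1,3,4,5,6}, {1,2,4,5,6}.

7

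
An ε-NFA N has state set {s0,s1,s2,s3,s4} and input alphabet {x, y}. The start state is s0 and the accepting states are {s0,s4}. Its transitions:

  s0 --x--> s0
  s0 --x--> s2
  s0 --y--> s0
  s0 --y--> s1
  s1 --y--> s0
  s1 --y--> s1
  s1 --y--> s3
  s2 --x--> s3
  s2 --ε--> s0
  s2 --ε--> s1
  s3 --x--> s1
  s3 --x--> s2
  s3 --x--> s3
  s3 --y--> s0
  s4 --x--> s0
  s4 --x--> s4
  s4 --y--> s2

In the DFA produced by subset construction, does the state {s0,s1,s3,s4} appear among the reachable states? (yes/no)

no

Start state of the DFA: {s0} (ε-closure of the NFA start).
{s0} --x--> {s0,s1,s2}  [new]
{s0} --y--> {s0,s1}  [new]
{s0,s1,s2} --x--> {s0,s1,s2,s3}  [new]
{s0,s1,s2} --y--> {s0,s1,s3}  [new]
{s0,s1} --x--> {s0,s1,s2}  [seen]
{s0,s1} --y--> {s0,s1,s3}  [seen]
{s0,s1,s2,s3} --x--> {s0,s1,s2,s3}  [seen]
{s0,s1,s2,s3} --y--> {s0,s1,s3}  [seen]
{s0,s1,s3} --x--> {s0,s1,s2,s3}  [seen]
{s0,s1,s3} --y--> {s0,s1,s3}  [seen]
Reachable DFA states: {s0}, {s0,s1,s2}, {s0,s1}, {s0,s1,s2,s3}, {s0,s1,s3}.
{s0,s1,s3,s4} is not among them.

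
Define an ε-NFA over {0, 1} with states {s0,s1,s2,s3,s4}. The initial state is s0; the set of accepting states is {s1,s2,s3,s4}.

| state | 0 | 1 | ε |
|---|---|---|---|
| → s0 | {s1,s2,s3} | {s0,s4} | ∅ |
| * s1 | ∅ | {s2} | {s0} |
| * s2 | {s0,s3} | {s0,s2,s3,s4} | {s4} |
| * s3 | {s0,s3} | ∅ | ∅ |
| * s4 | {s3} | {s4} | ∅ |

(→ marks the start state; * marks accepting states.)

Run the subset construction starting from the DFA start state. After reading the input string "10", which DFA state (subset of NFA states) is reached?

{s0,s1,s2,s3,s4}

Start: {s0}.
δ(s0,1) = {s0,s4}.
Union: {s0,s4}.
After 1: {s0,s4}.
δ(s0,0) = {s1,s2,s3}; δ(s4,0) = {s3}.
Union: {s1,s2,s3}.
ε-closure gives {s0,s1,s2,s3,s4}.
After 0: {s0,s1,s2,s3,s4}.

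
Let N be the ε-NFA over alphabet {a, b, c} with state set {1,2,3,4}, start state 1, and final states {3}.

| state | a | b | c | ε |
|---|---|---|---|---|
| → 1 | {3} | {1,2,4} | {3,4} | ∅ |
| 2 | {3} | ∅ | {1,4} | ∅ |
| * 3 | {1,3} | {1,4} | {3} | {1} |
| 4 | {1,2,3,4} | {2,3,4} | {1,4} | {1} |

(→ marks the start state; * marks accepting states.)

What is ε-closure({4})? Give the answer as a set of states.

Begin with {4}.
4 →ε {1}; add 1.
ε-closure = {1,4}.

{1,4}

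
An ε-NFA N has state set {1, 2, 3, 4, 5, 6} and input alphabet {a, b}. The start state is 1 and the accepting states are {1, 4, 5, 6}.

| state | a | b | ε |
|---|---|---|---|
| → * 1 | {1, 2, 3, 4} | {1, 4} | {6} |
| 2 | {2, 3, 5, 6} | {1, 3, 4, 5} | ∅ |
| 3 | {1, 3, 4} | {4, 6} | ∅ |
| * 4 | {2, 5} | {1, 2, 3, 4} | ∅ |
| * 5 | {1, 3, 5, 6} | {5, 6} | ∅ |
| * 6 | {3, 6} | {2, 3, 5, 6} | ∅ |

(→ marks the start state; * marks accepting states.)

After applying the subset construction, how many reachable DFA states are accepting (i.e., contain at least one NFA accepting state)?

Start state of the DFA: {1, 6} (ε-closure of the NFA start).
{1, 6} --a--> {1, 2, 3, 4, 6}  [new]
{1, 6} --b--> {1, 2, 3, 4, 5, 6}  [new]
{1, 2, 3, 4, 6} --a--> {1, 2, 3, 4, 5, 6}  [seen]
{1, 2, 3, 4, 6} --b--> {1, 2, 3, 4, 5, 6}  [seen]
{1, 2, 3, 4, 5, 6} --a--> {1, 2, 3, 4, 5, 6}  [seen]
{1, 2, 3, 4, 5, 6} --b--> {1, 2, 3, 4, 5, 6}  [seen]
Reachable DFA states: {1, 6}, {1, 2, 3, 4, 6}, {1, 2, 3, 4, 5, 6}.
Accepting DFA states (contain an NFA accepting state): {1, 6}, {1, 2, 3, 4, 6}, {1, 2, 3, 4, 5, 6}.

3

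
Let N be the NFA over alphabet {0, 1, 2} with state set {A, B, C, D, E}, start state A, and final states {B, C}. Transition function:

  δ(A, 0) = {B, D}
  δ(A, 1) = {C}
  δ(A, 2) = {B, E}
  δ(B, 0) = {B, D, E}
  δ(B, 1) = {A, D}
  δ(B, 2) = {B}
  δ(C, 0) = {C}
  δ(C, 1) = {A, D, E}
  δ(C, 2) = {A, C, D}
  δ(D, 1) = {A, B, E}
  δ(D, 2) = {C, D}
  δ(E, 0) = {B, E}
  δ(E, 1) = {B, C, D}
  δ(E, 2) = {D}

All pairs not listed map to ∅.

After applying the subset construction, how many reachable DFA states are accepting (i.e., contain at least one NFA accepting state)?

10

Start state of the DFA: {A}.
{A} --0--> {B, D}  [new]
{A} --1--> {C}  [new]
{A} --2--> {B, E}  [new]
{B, D} --0--> {B, D, E}  [new]
{B, D} --1--> {A, B, D, E}  [new]
{B, D} --2--> {B, C, D}  [new]
{C} --0--> {C}  [seen]
{C} --1--> {A, D, E}  [new]
{C} --2--> {A, C, D}  [new]
{B, E} --0--> {B, D, E}  [seen]
{B, E} --1--> {A, B, C, D}  [new]
{B, E} --2--> {B, D}  [seen]
{B, D, E} --0--> {B, D, E}  [seen]
{B, D, E} --1--> {A, B, C, D, E}  [new]
{B, D, E} --2--> {B, C, D}  [seen]
{A, B, D, E} --0--> {B, D, E}  [seen]
{A, B, D, E} --1--> {A, B, C, D, E}  [seen]
{A, B, D, E} --2--> {B, C, D, E}  [new]
{B, C, D} --0--> {B, C, D, E}  [seen]
{B, C, D} --1--> {A, B, D, E}  [seen]
{B, C, D} --2--> {A, B, C, D}  [seen]
{A, D, E} --0--> {B, D, E}  [seen]
{A, D, E} --1--> {A, B, C, D, E}  [seen]
{A, D, E} --2--> {B, C, D, E}  [seen]
{A, C, D} --0--> {B, C, D}  [seen]
{A, C, D} --1--> {A, B, C, D, E}  [seen]
{A, C, D} --2--> {A, B, C, D, E}  [seen]
{A, B, C, D} --0--> {B, C, D, E}  [seen]
{A, B, C, D} --1--> {A, B, C, D, E}  [seen]
{A, B, C, D} --2--> {A, B, C, D, E}  [seen]
{A, B, C, D, E} --0--> {B, C, D, E}  [seen]
{A, B, C, D, E} --1--> {A, B, C, D, E}  [seen]
{A, B, C, D, E} --2--> {A, B, C, D, E}  [seen]
{B, C, D, E} --0--> {B, C, D, E}  [seen]
{B, C, D, E} --1--> {A, B, C, D, E}  [seen]
{B, C, D, E} --2--> {A, B, C, D}  [seen]
Reachable DFA states: {A}, {B, D}, {C}, {B, E}, {B, D, E}, {A, B, D, E}, {B, C, D}, {A, D, E}, {A, C, D}, {A, B, C, D}, {A, B, C, D, E}, {B, C, D, E}.
Accepting DFA states (contain an NFA accepting state): {B, D}, {C}, {B, E}, {B, D, E}, {A, B, D, E}, {B, C, D}, {A, C, D}, {A, B, C, D}, {A, B, C, D, E}, {B, C, D, E}.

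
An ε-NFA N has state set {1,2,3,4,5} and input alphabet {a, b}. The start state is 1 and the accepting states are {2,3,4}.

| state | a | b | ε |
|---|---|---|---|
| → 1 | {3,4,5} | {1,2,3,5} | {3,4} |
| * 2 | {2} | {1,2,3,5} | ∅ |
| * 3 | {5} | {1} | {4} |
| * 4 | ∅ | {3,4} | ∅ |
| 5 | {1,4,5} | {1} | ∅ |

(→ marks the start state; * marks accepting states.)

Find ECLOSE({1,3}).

{1,3,4}

Begin with {1,3}.
1 →ε {3,4}; add 4.
ε-closure = {1,3,4}.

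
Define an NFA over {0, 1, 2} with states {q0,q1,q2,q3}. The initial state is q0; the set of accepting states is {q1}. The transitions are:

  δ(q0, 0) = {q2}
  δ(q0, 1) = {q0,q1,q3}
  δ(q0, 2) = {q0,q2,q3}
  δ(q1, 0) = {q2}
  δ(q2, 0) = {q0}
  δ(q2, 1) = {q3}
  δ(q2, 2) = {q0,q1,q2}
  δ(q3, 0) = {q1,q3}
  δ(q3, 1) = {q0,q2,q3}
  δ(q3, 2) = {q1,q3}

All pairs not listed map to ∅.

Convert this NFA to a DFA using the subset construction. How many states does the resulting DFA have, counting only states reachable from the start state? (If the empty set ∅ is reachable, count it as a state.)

10

Start state of the DFA: {q0}.
{q0} --0--> {q2}  [new]
{q0} --1--> {q0,q1,q3}  [new]
{q0} --2--> {q0,q2,q3}  [new]
{q2} --0--> {q0}  [seen]
{q2} --1--> {q3}  [new]
{q2} --2--> {q0,q1,q2}  [new]
{q0,q1,q3} --0--> {q1,q2,q3}  [new]
{q0,q1,q3} --1--> {q0,q1,q2,q3}  [new]
{q0,q1,q3} --2--> {q0,q1,q2,q3}  [seen]
{q0,q2,q3} --0--> {q0,q1,q2,q3}  [seen]
{q0,q2,q3} --1--> {q0,q1,q2,q3}  [seen]
{q0,q2,q3} --2--> {q0,q1,q2,q3}  [seen]
{q3} --0--> {q1,q3}  [new]
{q3} --1--> {q0,q2,q3}  [seen]
{q3} --2--> {q1,q3}  [seen]
{q0,q1,q2} --0--> {q0,q2}  [new]
{q0,q1,q2} --1--> {q0,q1,q3}  [seen]
{q0,q1,q2} --2--> {q0,q1,q2,q3}  [seen]
{q1,q2,q3} --0--> {q0,q1,q2,q3}  [seen]
{q1,q2,q3} --1--> {q0,q2,q3}  [seen]
{q1,q2,q3} --2--> {q0,q1,q2,q3}  [seen]
{q0,q1,q2,q3} --0--> {q0,q1,q2,q3}  [seen]
{q0,q1,q2,q3} --1--> {q0,q1,q2,q3}  [seen]
{q0,q1,q2,q3} --2--> {q0,q1,q2,q3}  [seen]
{q1,q3} --0--> {q1,q2,q3}  [seen]
{q1,q3} --1--> {q0,q2,q3}  [seen]
{q1,q3} --2--> {q1,q3}  [seen]
{q0,q2} --0--> {q0,q2}  [seen]
{q0,q2} --1--> {q0,q1,q3}  [seen]
{q0,q2} --2--> {q0,q1,q2,q3}  [seen]
Reachable DFA states: {q0}, {q2}, {q0,q1,q3}, {q0,q2,q3}, {q3}, {q0,q1,q2}, {q1,q2,q3}, {q0,q1,q2,q3}, {q1,q3}, {q0,q2}.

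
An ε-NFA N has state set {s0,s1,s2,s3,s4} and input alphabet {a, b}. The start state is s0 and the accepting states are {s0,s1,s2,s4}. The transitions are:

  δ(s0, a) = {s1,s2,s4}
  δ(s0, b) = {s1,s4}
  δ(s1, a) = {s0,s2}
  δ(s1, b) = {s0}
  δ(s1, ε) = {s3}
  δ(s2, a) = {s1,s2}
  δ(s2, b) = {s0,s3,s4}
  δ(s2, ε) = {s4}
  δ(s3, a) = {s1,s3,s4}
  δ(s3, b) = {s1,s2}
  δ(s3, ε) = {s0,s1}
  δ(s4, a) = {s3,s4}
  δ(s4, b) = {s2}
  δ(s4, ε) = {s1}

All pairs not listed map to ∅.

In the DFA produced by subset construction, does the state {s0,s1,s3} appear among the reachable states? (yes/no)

no

Start state of the DFA: {s0} (ε-closure of the NFA start).
{s0} --a--> {s0,s1,s2,s3,s4}  [new]
{s0} --b--> {s0,s1,s3,s4}  [new]
{s0,s1,s2,s3,s4} --a--> {s0,s1,s2,s3,s4}  [seen]
{s0,s1,s2,s3,s4} --b--> {s0,s1,s2,s3,s4}  [seen]
{s0,s1,s3,s4} --a--> {s0,s1,s2,s3,s4}  [seen]
{s0,s1,s3,s4} --b--> {s0,s1,s2,s3,s4}  [seen]
Reachable DFA states: {s0}, {s0,s1,s2,s3,s4}, {s0,s1,s3,s4}.
{s0,s1,s3} is not among them.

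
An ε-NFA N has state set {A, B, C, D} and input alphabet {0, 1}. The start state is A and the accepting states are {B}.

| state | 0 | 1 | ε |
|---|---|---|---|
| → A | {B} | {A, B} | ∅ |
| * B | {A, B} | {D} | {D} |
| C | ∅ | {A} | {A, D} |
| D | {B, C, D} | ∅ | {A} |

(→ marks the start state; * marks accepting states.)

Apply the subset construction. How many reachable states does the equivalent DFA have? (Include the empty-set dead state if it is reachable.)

Start state of the DFA: {A} (ε-closure of the NFA start).
{A} --0--> {A, B, D}  [new]
{A} --1--> {A, B, D}  [seen]
{A, B, D} --0--> {A, B, C, D}  [new]
{A, B, D} --1--> {A, B, D}  [seen]
{A, B, C, D} --0--> {A, B, C, D}  [seen]
{A, B, C, D} --1--> {A, B, D}  [seen]
Reachable DFA states: {A}, {A, B, D}, {A, B, C, D}.

3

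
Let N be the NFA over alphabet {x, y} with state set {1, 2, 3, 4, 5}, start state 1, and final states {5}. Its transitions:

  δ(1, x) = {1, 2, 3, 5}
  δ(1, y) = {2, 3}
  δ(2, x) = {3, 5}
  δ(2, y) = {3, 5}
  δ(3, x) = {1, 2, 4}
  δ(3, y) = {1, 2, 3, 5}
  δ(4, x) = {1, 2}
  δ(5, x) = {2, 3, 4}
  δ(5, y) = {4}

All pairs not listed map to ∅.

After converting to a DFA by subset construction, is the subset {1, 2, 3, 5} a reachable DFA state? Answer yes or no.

Start state of the DFA: {1}.
{1} --x--> {1, 2, 3, 5}  [new]
{1} --y--> {2, 3}  [new]
{1, 2, 3, 5} --x--> {1, 2, 3, 4, 5}  [new]
{1, 2, 3, 5} --y--> {1, 2, 3, 4, 5}  [seen]
{2, 3} --x--> {1, 2, 3, 4, 5}  [seen]
{2, 3} --y--> {1, 2, 3, 5}  [seen]
{1, 2, 3, 4, 5} --x--> {1, 2, 3, 4, 5}  [seen]
{1, 2, 3, 4, 5} --y--> {1, 2, 3, 4, 5}  [seen]
Reachable DFA states: {1}, {1, 2, 3, 5}, {2, 3}, {1, 2, 3, 4, 5}.
{1, 2, 3, 5} is among them.

yes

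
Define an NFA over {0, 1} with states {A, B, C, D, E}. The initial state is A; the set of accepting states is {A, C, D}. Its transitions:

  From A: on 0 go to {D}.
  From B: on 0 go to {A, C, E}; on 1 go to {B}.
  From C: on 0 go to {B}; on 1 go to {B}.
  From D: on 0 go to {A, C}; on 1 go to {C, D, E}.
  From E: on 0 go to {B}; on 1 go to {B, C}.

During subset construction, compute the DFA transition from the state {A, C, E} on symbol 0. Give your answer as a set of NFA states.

{B, D}

δ(A,0) = {D}; δ(C,0) = {B}; δ(E,0) = {B}.
Union: {B, D}.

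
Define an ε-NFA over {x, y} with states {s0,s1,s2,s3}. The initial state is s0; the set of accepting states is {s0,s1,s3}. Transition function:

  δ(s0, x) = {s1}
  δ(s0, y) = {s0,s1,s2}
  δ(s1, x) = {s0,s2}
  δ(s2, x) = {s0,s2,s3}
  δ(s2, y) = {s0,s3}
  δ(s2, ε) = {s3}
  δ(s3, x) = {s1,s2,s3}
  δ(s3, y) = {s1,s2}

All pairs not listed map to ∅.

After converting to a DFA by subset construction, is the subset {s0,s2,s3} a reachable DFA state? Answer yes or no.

yes

Start state of the DFA: {s0} (ε-closure of the NFA start).
{s0} --x--> {s1}  [new]
{s0} --y--> {s0,s1,s2,s3}  [new]
{s1} --x--> {s0,s2,s3}  [new]
{s1} --y--> ∅  [new]
{s0,s1,s2,s3} --x--> {s0,s1,s2,s3}  [seen]
{s0,s1,s2,s3} --y--> {s0,s1,s2,s3}  [seen]
{s0,s2,s3} --x--> {s0,s1,s2,s3}  [seen]
{s0,s2,s3} --y--> {s0,s1,s2,s3}  [seen]
∅ --x--> ∅  [seen]
∅ --y--> ∅  [seen]
Reachable DFA states: {s0}, {s1}, {s0,s1,s2,s3}, {s0,s2,s3}, ∅.
{s0,s2,s3} is among them.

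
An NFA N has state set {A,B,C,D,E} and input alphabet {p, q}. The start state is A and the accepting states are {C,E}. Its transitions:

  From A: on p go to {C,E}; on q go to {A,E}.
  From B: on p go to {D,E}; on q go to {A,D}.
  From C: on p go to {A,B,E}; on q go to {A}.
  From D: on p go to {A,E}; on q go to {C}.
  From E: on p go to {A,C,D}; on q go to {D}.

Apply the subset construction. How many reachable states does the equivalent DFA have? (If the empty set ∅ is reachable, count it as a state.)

Start state of the DFA: {A}.
{A} --p--> {C,E}  [new]
{A} --q--> {A,E}  [new]
{C,E} --p--> {A,B,C,D,E}  [new]
{C,E} --q--> {A,D}  [new]
{A,E} --p--> {A,C,D,E}  [new]
{A,E} --q--> {A,D,E}  [new]
{A,B,C,D,E} --p--> {A,B,C,D,E}  [seen]
{A,B,C,D,E} --q--> {A,C,D,E}  [seen]
{A,D} --p--> {A,C,E}  [new]
{A,D} --q--> {A,C,E}  [seen]
{A,C,D,E} --p--> {A,B,C,D,E}  [seen]
{A,C,D,E} --q--> {A,C,D,E}  [seen]
{A,D,E} --p--> {A,C,D,E}  [seen]
{A,D,E} --q--> {A,C,D,E}  [seen]
{A,C,E} --p--> {A,B,C,D,E}  [seen]
{A,C,E} --q--> {A,D,E}  [seen]
Reachable DFA states: {A}, {C,E}, {A,E}, {A,B,C,D,E}, {A,D}, {A,C,D,E}, {A,D,E}, {A,C,E}.

8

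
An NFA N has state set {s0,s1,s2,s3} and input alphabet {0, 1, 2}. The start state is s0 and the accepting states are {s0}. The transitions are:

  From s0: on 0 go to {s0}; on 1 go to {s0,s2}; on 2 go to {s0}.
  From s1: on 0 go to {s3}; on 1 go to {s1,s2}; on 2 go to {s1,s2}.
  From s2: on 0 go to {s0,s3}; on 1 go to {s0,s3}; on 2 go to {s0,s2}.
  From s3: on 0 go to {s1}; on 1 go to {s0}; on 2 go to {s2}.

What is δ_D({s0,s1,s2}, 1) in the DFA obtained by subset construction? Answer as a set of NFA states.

δ(s0,1) = {s0,s2}; δ(s1,1) = {s1,s2}; δ(s2,1) = {s0,s3}.
Union: {s0,s1,s2,s3}.

{s0,s1,s2,s3}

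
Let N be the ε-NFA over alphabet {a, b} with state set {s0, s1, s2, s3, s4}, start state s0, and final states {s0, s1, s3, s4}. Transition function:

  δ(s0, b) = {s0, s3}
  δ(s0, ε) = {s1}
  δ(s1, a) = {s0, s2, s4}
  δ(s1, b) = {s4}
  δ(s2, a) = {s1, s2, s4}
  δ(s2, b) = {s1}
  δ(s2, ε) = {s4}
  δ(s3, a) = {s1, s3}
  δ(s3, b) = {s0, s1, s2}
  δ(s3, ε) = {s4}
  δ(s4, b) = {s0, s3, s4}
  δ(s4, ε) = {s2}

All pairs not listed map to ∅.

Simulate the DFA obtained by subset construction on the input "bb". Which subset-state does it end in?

Start: {s0, s1}.
δ(s0,b) = {s0, s3}; δ(s1,b) = {s4}.
Union: {s0, s3, s4}.
ε-closure gives {s0, s1, s2, s3, s4}.
After b: {s0, s1, s2, s3, s4}.
δ(s0,b) = {s0, s3}; δ(s1,b) = {s4}; δ(s2,b) = {s1}; δ(s3,b) = {s0, s1, s2}; δ(s4,b) = {s0, s3, s4}.
Union: {s0, s1, s2, s3, s4}.
After b: {s0, s1, s2, s3, s4}.

{s0, s1, s2, s3, s4}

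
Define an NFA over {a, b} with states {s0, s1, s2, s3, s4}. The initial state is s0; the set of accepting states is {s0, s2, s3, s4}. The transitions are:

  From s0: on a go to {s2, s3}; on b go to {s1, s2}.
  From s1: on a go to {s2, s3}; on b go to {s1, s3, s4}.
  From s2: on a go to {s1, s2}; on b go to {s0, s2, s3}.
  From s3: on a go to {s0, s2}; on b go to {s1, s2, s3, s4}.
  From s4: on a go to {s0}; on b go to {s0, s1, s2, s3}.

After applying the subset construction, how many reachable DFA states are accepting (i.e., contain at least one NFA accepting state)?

7

Start state of the DFA: {s0}.
{s0} --a--> {s2, s3}  [new]
{s0} --b--> {s1, s2}  [new]
{s2, s3} --a--> {s0, s1, s2}  [new]
{s2, s3} --b--> {s0, s1, s2, s3, s4}  [new]
{s1, s2} --a--> {s1, s2, s3}  [new]
{s1, s2} --b--> {s0, s1, s2, s3, s4}  [seen]
{s0, s1, s2} --a--> {s1, s2, s3}  [seen]
{s0, s1, s2} --b--> {s0, s1, s2, s3, s4}  [seen]
{s0, s1, s2, s3, s4} --a--> {s0, s1, s2, s3}  [new]
{s0, s1, s2, s3, s4} --b--> {s0, s1, s2, s3, s4}  [seen]
{s1, s2, s3} --a--> {s0, s1, s2, s3}  [seen]
{s1, s2, s3} --b--> {s0, s1, s2, s3, s4}  [seen]
{s0, s1, s2, s3} --a--> {s0, s1, s2, s3}  [seen]
{s0, s1, s2, s3} --b--> {s0, s1, s2, s3, s4}  [seen]
Reachable DFA states: {s0}, {s2, s3}, {s1, s2}, {s0, s1, s2}, {s0, s1, s2, s3, s4}, {s1, s2, s3}, {s0, s1, s2, s3}.
Accepting DFA states (contain an NFA accepting state): {s0}, {s2, s3}, {s1, s2}, {s0, s1, s2}, {s0, s1, s2, s3, s4}, {s1, s2, s3}, {s0, s1, s2, s3}.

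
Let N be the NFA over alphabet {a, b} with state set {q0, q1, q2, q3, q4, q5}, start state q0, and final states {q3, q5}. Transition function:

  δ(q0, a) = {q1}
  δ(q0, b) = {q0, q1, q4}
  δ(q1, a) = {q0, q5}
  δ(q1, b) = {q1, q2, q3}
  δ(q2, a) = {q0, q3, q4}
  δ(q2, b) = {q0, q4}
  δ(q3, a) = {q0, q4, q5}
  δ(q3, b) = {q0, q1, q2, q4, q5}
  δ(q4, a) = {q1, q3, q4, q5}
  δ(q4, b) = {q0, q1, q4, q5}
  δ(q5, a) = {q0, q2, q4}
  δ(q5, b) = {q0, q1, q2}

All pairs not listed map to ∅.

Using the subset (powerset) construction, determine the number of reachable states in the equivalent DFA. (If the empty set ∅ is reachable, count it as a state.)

Start state of the DFA: {q0}.
{q0} --a--> {q1}  [new]
{q0} --b--> {q0, q1, q4}  [new]
{q1} --a--> {q0, q5}  [new]
{q1} --b--> {q1, q2, q3}  [new]
{q0, q1, q4} --a--> {q0, q1, q3, q4, q5}  [new]
{q0, q1, q4} --b--> {q0, q1, q2, q3, q4, q5}  [new]
{q0, q5} --a--> {q0, q1, q2, q4}  [new]
{q0, q5} --b--> {q0, q1, q2, q4}  [seen]
{q1, q2, q3} --a--> {q0, q3, q4, q5}  [new]
{q1, q2, q3} --b--> {q0, q1, q2, q3, q4, q5}  [seen]
{q0, q1, q3, q4, q5} --a--> {q0, q1, q2, q3, q4, q5}  [seen]
{q0, q1, q3, q4, q5} --b--> {q0, q1, q2, q3, q4, q5}  [seen]
{q0, q1, q2, q3, q4, q5} --a--> {q0, q1, q2, q3, q4, q5}  [seen]
{q0, q1, q2, q3, q4, q5} --b--> {q0, q1, q2, q3, q4, q5}  [seen]
{q0, q1, q2, q4} --a--> {q0, q1, q3, q4, q5}  [seen]
{q0, q1, q2, q4} --b--> {q0, q1, q2, q3, q4, q5}  [seen]
{q0, q3, q4, q5} --a--> {q0, q1, q2, q3, q4, q5}  [seen]
{q0, q3, q4, q5} --b--> {q0, q1, q2, q4, q5}  [new]
{q0, q1, q2, q4, q5} --a--> {q0, q1, q2, q3, q4, q5}  [seen]
{q0, q1, q2, q4, q5} --b--> {q0, q1, q2, q3, q4, q5}  [seen]
Reachable DFA states: {q0}, {q1}, {q0, q1, q4}, {q0, q5}, {q1, q2, q3}, {q0, q1, q3, q4, q5}, {q0, q1, q2, q3, q4, q5}, {q0, q1, q2, q4}, {q0, q3, q4, q5}, {q0, q1, q2, q4, q5}.

10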